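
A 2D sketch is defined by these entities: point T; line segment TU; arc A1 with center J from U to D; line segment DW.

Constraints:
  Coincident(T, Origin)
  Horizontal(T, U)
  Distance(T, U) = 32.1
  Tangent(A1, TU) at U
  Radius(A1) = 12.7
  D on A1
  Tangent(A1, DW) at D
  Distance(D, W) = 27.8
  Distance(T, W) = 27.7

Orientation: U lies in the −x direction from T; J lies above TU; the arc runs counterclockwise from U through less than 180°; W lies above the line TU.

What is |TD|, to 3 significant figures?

22.5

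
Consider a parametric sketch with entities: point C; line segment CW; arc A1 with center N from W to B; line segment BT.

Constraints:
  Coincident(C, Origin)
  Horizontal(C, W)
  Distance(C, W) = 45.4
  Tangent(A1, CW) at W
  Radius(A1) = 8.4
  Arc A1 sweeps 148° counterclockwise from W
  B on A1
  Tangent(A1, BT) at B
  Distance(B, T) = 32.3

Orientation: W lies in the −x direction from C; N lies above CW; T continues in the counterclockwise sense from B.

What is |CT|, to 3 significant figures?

75.7

On A1, W sits at bearing -90° from N; a 148° counterclockwise sweep puts B at bearing 58°, so B = N + 8.4·(cos 58°, sin 58°) = (-40.9, 15.5). A1 meets BT tangentially, so NB is at right angles to BT, so BT runs along (−sin 58°, cos 58°); with |BT| = 32.3, T = (-68.3, 32.6). Then |CT| = |T − C| = 75.7.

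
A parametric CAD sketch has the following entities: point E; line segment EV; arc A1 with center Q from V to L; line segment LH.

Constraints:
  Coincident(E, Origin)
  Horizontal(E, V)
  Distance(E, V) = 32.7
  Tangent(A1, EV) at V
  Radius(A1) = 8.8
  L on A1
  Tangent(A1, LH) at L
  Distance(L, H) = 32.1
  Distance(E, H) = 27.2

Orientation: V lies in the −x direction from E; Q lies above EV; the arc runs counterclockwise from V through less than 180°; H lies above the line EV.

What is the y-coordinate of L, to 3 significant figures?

2.92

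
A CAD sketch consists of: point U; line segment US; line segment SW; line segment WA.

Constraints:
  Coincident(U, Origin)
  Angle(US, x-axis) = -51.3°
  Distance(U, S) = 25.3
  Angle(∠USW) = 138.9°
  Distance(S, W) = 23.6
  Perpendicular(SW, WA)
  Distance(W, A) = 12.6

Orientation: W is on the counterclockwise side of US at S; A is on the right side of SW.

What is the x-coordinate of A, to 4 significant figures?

36.81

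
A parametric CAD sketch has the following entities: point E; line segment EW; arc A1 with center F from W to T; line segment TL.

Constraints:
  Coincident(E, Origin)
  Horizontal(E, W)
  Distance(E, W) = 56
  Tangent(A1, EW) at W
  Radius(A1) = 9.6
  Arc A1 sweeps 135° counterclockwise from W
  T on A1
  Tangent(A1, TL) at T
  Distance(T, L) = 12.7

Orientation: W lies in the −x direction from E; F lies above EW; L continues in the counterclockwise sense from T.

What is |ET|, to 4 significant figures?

51.87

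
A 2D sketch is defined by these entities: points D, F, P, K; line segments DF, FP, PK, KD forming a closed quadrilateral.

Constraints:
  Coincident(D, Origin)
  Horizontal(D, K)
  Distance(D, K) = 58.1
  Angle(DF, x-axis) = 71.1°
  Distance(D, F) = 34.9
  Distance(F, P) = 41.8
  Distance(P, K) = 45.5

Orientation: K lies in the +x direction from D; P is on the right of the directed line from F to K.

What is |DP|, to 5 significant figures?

16.029

D is at the origin; D and K share the same y with |DK| = 58.1 and K in +x, so K = (58.1, 0). DF runs at 71.1° with |DF| = 34.9, so F = (11.305, 33.018). P is determined by |FP| = 41.8 and |PK| = 45.5 together: it lies at the intersection of circle(F, 41.8) and circle(K, 45.5). With |FK| = 57.271, the foot of the radical line on FK is 25.816 from F and the perpendicular offset is √(41.8² − 25.816²) = 32.875. Taking the right-of-FK solution: P = (13.445, -8.7268).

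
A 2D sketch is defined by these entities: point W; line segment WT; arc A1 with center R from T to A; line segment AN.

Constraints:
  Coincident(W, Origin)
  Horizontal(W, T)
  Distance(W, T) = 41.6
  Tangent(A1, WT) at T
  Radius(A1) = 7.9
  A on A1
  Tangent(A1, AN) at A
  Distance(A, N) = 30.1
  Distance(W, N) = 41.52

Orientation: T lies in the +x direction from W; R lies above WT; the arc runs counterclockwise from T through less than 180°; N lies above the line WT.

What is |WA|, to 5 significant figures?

48.820

W is at the origin; W and T share the same y with |WT| = 41.6 and T on the +x side, so T = (41.600, 0.0000). The tangent condition forces RT to be normal to WT, so R = T + (0, 7.9) = (41.600, 7.9000). Since RA ⟂ AN (tangency), |RN| = √(7.9² + 30.1²) = 31.119 regardless of where A sits on A1. So N lies on both circle(W, 41.52) and circle(R, 31.119); the above-WT intersection is N = (24.227, 33.719). A is the foot of the tangent from N: A = (46.820, 13.830).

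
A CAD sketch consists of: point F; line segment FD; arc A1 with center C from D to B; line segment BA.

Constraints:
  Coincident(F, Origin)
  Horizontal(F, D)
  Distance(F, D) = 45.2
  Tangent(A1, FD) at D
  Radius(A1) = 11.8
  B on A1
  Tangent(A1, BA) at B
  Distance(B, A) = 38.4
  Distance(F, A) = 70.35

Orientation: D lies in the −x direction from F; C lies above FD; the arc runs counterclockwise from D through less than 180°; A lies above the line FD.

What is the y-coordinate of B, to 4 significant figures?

15.90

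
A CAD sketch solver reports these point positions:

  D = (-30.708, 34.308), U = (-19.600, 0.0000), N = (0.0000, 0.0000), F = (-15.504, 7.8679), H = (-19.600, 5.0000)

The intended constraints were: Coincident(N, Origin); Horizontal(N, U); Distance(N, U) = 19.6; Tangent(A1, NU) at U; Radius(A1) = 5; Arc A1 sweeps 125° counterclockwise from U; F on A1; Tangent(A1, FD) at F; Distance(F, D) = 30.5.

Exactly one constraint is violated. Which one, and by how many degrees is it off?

Tangent(A1, FD) at F — off by 5.10°.

N = (0.00, 0.00) ✓; N.y = 0.00, U.y = 0.00 ✓; |NU| = 19.60 ✓; ∠(HU, UN) = 90.00° ✓; |HU| = 5.000 ✓; bearing(H→F) − bearing(H→U) = 125.0° ✓; |HF| = 5.000 ✓; ∠(HF, FD) = 95.10° ✗; |FD| = 30.50 ✓.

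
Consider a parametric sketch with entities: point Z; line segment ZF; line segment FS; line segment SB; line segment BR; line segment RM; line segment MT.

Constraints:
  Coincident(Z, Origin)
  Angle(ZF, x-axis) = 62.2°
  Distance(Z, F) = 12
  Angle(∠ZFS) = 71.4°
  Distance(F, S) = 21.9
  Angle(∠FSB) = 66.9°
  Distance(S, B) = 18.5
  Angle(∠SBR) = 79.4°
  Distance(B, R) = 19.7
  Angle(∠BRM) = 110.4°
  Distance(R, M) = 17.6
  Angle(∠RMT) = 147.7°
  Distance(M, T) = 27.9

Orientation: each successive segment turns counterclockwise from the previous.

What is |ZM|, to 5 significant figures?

22.467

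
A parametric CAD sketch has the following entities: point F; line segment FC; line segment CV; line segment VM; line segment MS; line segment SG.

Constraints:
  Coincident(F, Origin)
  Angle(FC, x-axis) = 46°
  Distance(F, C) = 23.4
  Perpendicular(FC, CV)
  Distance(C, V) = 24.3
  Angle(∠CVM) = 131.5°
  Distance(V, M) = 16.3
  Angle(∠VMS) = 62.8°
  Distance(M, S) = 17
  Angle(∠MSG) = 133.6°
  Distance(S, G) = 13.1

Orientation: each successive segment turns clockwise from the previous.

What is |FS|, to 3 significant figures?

19.9

F is at the origin; FC runs at 46.0° with length 23.4, so C = (16.3, 16.8). The perpendicularity gives CV at right angles to FC, so CV runs at -44.0°; with |CV| = 24.3, V = (33.7, -0.0476). ∠CVM = 131.5° gives VM at -92.5° from the x-axis; with |VM| = 16.3, M = (33.0, -16.3). ∠VMS = 62.8° gives MS at 150° from the x-axis; with |MS| = 17.0, S = (18.3, -7.91). Then |FS| = |S − F| = 19.9.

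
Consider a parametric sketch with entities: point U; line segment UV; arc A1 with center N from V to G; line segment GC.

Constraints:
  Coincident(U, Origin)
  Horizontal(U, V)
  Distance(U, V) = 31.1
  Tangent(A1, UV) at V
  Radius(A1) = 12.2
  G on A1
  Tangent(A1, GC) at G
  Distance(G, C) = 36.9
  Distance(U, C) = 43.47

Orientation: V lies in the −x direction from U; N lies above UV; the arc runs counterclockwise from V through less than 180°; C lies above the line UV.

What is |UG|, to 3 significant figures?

21.2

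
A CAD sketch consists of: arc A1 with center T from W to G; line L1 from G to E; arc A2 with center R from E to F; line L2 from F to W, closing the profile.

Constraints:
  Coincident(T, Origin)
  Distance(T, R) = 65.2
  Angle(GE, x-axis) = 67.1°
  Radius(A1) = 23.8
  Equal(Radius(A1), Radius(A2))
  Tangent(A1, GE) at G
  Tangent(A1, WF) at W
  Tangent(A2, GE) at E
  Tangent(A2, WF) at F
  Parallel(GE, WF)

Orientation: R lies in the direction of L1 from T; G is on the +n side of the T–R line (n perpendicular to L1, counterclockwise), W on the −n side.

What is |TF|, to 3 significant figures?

69.4

Tangency of A1 to both parallel lines with radius 23.8 puts G and W at T ± 23.8·n: G = (-21.9, 9.26), W = (21.9, -9.26). Equal radii place E and F the same way about R: E = R + 23.8·n = (3.45, 69.3), F = R − 23.8·n = (47.3, 50.8). Then |TF| = |F − T| = 69.4.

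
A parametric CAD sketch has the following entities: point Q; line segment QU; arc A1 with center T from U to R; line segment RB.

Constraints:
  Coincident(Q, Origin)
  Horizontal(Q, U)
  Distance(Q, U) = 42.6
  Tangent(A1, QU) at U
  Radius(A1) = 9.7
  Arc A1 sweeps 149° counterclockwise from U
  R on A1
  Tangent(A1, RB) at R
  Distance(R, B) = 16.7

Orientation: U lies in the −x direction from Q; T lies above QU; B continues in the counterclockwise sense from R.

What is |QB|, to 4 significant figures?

58.34

Q is at the origin; QU is horizontal with |QU| = 42.6 and U on the −x side, so U = (-42.60, 0.000). A1 meets QU tangentially, so TU is at right angles to QU, so T = U + (0, 9.7) = (-42.60, 9.700). On A1, U sits at bearing -90° from T; a 149° counterclockwise sweep puts R at bearing 59°, so R = T + 9.7·(cos 59°, sin 59°) = (-37.60, 18.01). Tangency of A1 to RB means the radius TR is perpendicular to RB, so RB runs along (−sin 59°, cos 59°); with |RB| = 16.7, B = (-51.92, 26.62). Then |QB| = |B − Q| = 58.34.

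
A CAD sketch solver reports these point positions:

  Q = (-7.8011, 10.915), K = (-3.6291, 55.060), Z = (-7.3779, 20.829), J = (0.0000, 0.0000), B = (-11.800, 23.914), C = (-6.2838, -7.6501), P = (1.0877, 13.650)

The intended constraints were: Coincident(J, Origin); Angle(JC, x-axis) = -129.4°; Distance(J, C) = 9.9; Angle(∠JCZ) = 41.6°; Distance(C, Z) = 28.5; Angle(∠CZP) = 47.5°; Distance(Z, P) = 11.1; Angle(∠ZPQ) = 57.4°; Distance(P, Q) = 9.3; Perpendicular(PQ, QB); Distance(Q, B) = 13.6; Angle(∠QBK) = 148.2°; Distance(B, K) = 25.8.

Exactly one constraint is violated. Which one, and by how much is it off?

Distance(B, K) = 25.8 — off by 6.40.

J = (0.00, 0.00) ✓; JC at -129.4° ✓; |JC| = 9.900 ✓; ∠JCZ = 41.60° ✓; |CZ| = 28.50 ✓; ∠CZP = 47.50° ✓; |ZP| = 11.10 ✓; ∠ZPQ = 57.40° ✓; |PQ| = 9.300 ✓; ∠(PQ, QB) = 90.00° ✓; |QB| = 13.60 ✓; ∠QBK = 148.2° ✓; |BK| = 32.20 ✗.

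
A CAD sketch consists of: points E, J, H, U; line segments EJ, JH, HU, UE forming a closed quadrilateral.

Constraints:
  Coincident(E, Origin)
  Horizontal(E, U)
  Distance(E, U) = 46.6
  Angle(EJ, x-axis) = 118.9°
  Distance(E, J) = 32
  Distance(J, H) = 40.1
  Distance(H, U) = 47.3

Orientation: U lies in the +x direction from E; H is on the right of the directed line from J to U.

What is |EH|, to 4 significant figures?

8.922

Checks: E.y = 0.00, U.y = 0.00 ✓; |JH| = 40.10 ✓; |HU| = 47.30 ✓.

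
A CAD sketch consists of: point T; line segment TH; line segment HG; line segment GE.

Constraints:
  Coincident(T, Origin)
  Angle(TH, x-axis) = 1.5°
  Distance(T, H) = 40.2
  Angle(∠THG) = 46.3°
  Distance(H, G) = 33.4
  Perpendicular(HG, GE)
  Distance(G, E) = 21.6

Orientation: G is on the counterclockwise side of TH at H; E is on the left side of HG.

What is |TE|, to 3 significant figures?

9.35

∠THG = 46.3°, so HG runs at 1.5° + (180° − 46.3°) = 135° from the x-axis; with |HG| = 33.4, G = H + 33.4·(cos 135°, sin 135°) = (16.5, 24.6). HG is perpendicular to GE; with |GE| = 21.6 on the left of HG, E = G + 21.6·(-0.705, -0.710) = (1.27, 9.26). Then |TE| = |E − T| = 9.35.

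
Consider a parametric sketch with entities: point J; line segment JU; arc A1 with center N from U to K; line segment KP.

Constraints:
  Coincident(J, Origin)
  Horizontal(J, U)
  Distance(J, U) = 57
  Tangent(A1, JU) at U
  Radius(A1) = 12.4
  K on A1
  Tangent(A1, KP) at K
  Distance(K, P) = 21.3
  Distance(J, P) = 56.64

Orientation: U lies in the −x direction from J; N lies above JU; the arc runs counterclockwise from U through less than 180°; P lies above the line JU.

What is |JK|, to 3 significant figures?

46.4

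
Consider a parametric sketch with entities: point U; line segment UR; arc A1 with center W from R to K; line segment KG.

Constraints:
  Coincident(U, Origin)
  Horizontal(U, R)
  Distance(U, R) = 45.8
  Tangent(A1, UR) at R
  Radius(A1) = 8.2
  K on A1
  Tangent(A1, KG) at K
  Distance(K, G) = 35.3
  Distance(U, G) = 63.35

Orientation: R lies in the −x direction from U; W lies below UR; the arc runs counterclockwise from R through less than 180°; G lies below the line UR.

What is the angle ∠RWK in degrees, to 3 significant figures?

104°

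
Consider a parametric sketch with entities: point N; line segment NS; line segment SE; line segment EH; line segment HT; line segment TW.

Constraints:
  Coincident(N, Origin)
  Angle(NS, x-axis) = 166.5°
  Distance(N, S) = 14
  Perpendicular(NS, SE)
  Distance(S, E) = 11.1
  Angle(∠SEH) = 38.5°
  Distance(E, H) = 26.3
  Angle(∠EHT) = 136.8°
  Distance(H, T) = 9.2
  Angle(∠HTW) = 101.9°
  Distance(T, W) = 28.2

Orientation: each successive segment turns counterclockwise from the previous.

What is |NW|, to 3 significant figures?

34.5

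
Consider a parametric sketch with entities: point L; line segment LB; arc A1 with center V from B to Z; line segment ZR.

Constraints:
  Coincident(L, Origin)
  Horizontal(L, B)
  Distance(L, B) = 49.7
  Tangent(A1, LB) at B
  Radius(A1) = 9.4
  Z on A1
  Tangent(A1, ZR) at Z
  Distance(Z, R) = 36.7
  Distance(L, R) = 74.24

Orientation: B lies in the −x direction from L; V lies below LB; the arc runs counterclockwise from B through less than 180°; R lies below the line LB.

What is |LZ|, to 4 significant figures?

59.88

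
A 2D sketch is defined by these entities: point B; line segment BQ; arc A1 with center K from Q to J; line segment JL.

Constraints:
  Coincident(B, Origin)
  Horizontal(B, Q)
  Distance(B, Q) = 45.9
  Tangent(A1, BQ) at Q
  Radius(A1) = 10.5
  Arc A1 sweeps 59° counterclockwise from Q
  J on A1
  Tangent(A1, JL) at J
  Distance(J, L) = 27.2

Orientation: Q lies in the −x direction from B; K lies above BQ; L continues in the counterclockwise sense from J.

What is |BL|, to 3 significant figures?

36.5

B is at the origin; B and Q share the same y with |BQ| = 45.9 and Q on the −x side, so Q = (-45.9, 0.00). The tangent condition forces KQ to be normal to BQ, so K = Q + (0, 10.5) = (-45.9, 10.5). On A1, Q sits at bearing -90° from K; a 59° counterclockwise sweep puts J at bearing -31°, so J = K + 10.5·(cos -31°, sin -31°) = (-36.9, 5.09). Tangency of A1 to JL means the radius KJ is perpendicular to JL, so JL runs along (−sin -31°, cos -31°); with |JL| = 27.2, L = (-22.9, 28.4). Then |BL| = |L − B| = 36.5.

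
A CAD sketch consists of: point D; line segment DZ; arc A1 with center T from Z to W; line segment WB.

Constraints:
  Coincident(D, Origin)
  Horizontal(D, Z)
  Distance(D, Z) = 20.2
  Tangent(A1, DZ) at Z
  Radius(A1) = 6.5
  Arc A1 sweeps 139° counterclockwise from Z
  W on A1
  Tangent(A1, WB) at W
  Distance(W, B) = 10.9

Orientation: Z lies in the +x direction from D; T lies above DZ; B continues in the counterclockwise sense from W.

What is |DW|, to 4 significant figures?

26.99

D is at the origin; D and Z share the same y with |DZ| = 20.2 and Z on the +x side, so Z = (20.20, 0.000). The tangent condition forces TZ to be normal to DZ, so T = Z + (0, 6.5) = (20.20, 6.500). On A1, Z sits at bearing -90° from T; a 139° counterclockwise sweep puts W at bearing 49°, so W = T + 6.5·(cos 49°, sin 49°) = (24.46, 11.41). Then |DW| = |W − D| = 26.99.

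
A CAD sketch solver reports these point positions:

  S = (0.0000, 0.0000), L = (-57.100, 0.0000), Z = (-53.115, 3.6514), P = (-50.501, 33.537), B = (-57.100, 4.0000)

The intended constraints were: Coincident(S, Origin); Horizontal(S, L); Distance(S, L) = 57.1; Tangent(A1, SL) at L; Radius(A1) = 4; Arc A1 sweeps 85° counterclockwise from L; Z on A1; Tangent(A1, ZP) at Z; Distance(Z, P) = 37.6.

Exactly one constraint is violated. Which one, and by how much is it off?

Distance(Z, P) = 37.6 — off by 7.60.

S = (0.00, 0.00) ✓; S.y = 0.00, L.y = 0.00 ✓; |SL| = 57.10 ✓; ∠(BL, LS) = 90.00° ✓; |BL| = 4.000 ✓; bearing(B→Z) − bearing(B→L) = 85.00° ✓; |BZ| = 4.000 ✓; ∠(BZ, ZP) = 90.00° ✓; |ZP| = 30.00 ✗.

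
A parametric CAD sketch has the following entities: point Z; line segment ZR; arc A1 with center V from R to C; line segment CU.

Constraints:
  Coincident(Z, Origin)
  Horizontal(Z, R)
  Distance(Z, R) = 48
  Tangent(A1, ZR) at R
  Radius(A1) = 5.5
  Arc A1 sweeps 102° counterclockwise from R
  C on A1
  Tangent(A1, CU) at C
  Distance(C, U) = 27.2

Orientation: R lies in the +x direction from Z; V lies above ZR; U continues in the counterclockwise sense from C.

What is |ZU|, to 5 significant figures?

58.165

On A1, R sits at bearing -90° from V; a 102° counterclockwise sweep puts C at bearing 12°, so C = V + 5.5·(cos 12°, sin 12°) = (53.380, 6.6435). A1 meets CU tangentially, so VC is at right angles to CU, so CU runs along (−sin 12°, cos 12°); with |CU| = 27.2, U = (47.725, 33.249). Then |ZU| = |U − Z| = 58.165.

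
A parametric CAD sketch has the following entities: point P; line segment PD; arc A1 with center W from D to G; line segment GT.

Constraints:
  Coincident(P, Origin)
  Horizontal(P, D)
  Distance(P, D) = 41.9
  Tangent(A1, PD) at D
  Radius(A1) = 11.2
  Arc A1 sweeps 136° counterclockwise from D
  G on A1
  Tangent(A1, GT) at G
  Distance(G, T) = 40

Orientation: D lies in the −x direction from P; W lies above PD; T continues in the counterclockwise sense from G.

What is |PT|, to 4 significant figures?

78.54

On A1, D sits at bearing -90° from W; a 136° counterclockwise sweep puts G at bearing 46°, so G = W + 11.2·(cos 46°, sin 46°) = (-34.12, 19.26). The tangent condition forces WG to be normal to GT, so GT runs along (−sin 46°, cos 46°); with |GT| = 40.0, T = (-62.89, 47.04). Then |PT| = |T − P| = 78.54.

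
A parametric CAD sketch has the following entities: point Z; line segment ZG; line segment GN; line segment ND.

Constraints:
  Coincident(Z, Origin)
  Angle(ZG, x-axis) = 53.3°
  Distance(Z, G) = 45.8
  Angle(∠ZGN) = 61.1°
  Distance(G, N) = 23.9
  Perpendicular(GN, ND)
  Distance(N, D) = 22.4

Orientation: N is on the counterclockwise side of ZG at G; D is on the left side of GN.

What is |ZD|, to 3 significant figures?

17.8

Z is at the origin; ZG runs at 53.3° with length 45.8, so G = 45.8·(cos 53.3°, sin 53.3°) = (27.4, 36.7). ∠ZGN = 61.1°, so GN runs at 53.3° + (180° − 61.1°) = 172° from the x-axis; with |GN| = 23.9, N = G + 23.9·(cos 172°, sin 172°) = (3.69, 40.0). GN is perpendicular to ND; with |ND| = 22.4 on the left of GN, D = N + 22.4·(-0.136, -0.991) = (0.652, 17.8). Then |ZD| = |D − Z| = 17.8.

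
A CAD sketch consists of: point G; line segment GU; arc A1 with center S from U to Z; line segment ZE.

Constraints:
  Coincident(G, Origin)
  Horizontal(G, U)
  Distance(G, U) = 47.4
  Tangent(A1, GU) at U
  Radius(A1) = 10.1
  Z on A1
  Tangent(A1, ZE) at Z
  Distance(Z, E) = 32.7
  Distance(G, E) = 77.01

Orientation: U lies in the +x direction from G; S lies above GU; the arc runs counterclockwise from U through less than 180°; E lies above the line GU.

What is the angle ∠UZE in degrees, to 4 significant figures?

143.7°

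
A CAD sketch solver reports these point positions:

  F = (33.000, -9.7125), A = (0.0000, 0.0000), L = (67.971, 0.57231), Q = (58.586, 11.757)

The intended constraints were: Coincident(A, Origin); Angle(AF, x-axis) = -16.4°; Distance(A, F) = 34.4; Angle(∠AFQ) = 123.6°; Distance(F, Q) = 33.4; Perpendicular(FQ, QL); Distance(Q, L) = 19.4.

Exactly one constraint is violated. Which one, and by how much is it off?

Distance(Q, L) = 19.4 — off by 4.80.

A = (0.00, 0.00) ✓; AF at -16.40° ✓; |AF| = 34.40 ✓; ∠AFQ = 123.6° ✓; |FQ| = 33.40 ✓; ∠(FQ, QL) = 90.00° ✓; |QL| = 14.60 ✗.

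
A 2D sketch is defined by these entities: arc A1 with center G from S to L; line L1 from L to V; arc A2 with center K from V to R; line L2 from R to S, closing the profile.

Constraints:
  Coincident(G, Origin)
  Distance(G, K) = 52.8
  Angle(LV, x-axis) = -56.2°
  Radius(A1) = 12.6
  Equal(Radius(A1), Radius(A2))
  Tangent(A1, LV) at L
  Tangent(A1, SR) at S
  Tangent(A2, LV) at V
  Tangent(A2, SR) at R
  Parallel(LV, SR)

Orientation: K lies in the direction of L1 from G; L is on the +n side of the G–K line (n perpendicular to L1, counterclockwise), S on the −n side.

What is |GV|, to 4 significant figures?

54.28

The slot axis is L1's direction at -56.2°, so u = (cos -56.2°, sin -56.2°) = (0.5563, -0.8310) and n = (−sin -56.2°, cos -56.2°) = (0.8310, 0.5563). G is at the origin and K lies 52.8 along u from G, so K = 52.8·u = (29.37, -43.88). Tangency of A1 to both parallel lines with radius 12.6 puts L and S at G ± 12.6·n: L = (10.47, 7.009), S = (-10.47, -7.009). Equal radii place V and R the same way about K: V = K + 12.6·n = (39.84, -36.87), R = K − 12.6·n = (18.90, -50.89). Then |GV| = |V − G| = 54.28.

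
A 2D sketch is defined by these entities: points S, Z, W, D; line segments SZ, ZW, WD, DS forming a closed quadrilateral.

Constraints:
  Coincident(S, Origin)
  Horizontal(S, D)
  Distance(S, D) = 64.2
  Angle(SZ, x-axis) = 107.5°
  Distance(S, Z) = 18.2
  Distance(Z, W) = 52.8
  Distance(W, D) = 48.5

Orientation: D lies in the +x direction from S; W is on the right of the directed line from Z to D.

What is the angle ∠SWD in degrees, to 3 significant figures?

98.3°

S is at the origin; SD is horizontal with |SD| = 64.2 and D in +x, so D = (64.2, 0). SZ runs at 107.5° with |SZ| = 18.2, so Z = (-5.47, 17.4). W is determined by |ZW| = 52.8 and |WD| = 48.5 together: it lies at the intersection of circle(Z, 52.8) and circle(D, 48.5). With |ZD| = 71.8, the foot of the radical line on ZD is 38.9 from Z and the perpendicular offset is √(52.8² − 38.9²) = 35.7. Taking the right-of-ZD solution: W = (23.7, -26.7).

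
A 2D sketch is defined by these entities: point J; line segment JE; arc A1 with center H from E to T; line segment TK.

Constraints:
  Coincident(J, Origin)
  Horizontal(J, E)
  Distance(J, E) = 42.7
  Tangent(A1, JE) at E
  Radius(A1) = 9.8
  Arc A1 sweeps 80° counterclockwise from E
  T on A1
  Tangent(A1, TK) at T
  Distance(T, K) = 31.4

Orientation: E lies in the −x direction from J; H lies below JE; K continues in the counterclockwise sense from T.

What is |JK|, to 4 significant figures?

69.74

J is at the origin; JE is horizontal with |JE| = 42.7 and E on the −x side, so E = (-42.70, 0.000). Since A1 is tangent to JE there, HE ⟂ JE, so H = E + (0, -9.8) = (-42.70, -9.800). On A1, E sits at bearing 90° from H; an 80° counterclockwise sweep puts T at bearing 170°, so T = H + 9.8·(cos 170°, sin 170°) = (-52.35, -8.098). Tangency of A1 to TK means the radius HT is perpendicular to TK, so TK runs along (−sin 170°, cos 170°); with |TK| = 31.4, K = (-57.80, -39.02). Then |JK| = |K − J| = 69.74.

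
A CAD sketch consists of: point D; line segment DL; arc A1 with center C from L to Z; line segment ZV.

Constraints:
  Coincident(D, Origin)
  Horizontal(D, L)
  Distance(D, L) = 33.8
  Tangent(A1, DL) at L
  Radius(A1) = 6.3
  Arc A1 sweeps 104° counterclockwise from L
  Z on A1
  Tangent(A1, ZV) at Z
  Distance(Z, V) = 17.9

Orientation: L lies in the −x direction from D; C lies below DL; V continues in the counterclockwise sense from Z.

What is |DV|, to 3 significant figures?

43.6

D is at the origin; DL is horizontal with |DL| = 33.8 and L on the −x side, so L = (-33.8, 0.00). Since A1 is tangent to DL there, CL ⟂ DL, so C = L + (0, -6.3) = (-33.8, -6.30). On A1, L sits at bearing 90° from C; a 104° counterclockwise sweep puts Z at bearing 194°, so Z = C + 6.3·(cos 194°, sin 194°) = (-39.9, -7.82). A1 meets ZV tangentially, so CZ is at right angles to ZV, so ZV runs along (−sin 194°, cos 194°); with |ZV| = 17.9, V = (-35.6, -25.2). Then |DV| = |V − D| = 43.6.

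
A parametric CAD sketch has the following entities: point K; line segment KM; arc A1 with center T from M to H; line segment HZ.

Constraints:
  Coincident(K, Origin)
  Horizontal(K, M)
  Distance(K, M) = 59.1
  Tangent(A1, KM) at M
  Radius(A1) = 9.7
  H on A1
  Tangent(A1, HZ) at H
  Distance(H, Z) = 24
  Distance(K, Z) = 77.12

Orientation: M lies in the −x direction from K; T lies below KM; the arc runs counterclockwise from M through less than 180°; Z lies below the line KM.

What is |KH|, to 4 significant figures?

69.44

K is at the origin; KM is horizontal with |KM| = 59.1 and M on the −x side, so M = (-59.10, 0.000). Since A1 is tangent to KM there, TM ⟂ KM, so T = M + (0, -9.7) = (-59.10, -9.700). Since TH ⟂ HZ (tangency), |TZ| = √(9.7² + 24.0²) = 25.89 regardless of where H sits on A1. So Z lies on both circle(K, 77.12) and circle(T, 25.89); the below-KM intersection is Z = (-69.51, -33.40). H is the foot of the tangent from Z: H = (-68.80, -9.410).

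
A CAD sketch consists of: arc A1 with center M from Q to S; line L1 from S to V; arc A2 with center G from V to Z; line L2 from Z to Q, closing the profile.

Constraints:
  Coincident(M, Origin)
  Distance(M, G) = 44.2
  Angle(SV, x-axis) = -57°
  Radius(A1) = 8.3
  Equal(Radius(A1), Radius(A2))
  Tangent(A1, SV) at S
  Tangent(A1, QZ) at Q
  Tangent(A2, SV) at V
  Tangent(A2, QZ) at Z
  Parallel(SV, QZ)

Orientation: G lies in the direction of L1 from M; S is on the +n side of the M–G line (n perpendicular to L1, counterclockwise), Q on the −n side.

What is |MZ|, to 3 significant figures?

45.0

The slot axis is L1's direction at -57.0°, so u = (cos -57.0°, sin -57.0°) = (0.545, -0.839) and n = (−sin -57.0°, cos -57.0°) = (0.839, 0.545). M is at the origin and G lies 44.2 along u from M, so G = 44.2·u = (24.1, -37.1). Tangency of A1 to both parallel lines with radius 8.3 puts S and Q at M ± 8.3·n: S = (6.96, 4.52), Q = (-6.96, -4.52). Equal radii place V and Z the same way about G: V = G + 8.3·n = (31.0, -32.5), Z = G − 8.3·n = (17.1, -41.6). Then |MZ| = |Z − M| = 45.0.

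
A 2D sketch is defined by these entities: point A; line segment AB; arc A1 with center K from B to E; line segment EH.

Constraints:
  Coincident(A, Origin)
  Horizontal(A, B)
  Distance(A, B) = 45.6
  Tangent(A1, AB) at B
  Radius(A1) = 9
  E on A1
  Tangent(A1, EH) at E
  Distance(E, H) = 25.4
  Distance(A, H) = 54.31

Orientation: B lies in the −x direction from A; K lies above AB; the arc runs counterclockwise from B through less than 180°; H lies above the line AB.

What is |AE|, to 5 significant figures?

38.211

Checks: A.y = 0.00, B.y = 0.00 ✓; |KE| = 9.000 ✓; ∠(KE, EH) = 90.00° ✓; |EH| = 25.40 ✓; |AH| = 54.31 ✓.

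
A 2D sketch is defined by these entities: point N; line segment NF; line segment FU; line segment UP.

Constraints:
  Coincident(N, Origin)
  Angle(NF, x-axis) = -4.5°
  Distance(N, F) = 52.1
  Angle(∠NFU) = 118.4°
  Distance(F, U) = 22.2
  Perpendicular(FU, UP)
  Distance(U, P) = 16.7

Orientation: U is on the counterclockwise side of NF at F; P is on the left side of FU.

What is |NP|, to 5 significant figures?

55.278

∠NFU = 118.4°, so FU runs at -4.5° + (180° − 118.4°) = 57.100° from the x-axis; with |FU| = 22.2, U = F + 22.2·(cos 57.100°, sin 57.100°) = (63.998, 14.552). FU ⟂ UP; with |UP| = 16.7 on the left of FU, P = U + 16.7·(-0.83962, 0.54317) = (49.976, 23.623). Then |NP| = |P − N| = 55.278.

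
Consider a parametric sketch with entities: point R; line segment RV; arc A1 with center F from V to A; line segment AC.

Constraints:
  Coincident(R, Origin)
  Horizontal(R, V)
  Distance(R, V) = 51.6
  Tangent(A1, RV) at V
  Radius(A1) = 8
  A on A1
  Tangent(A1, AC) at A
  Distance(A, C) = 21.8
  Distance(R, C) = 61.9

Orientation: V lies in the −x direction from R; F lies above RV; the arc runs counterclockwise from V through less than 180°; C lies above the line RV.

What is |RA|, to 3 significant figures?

45.8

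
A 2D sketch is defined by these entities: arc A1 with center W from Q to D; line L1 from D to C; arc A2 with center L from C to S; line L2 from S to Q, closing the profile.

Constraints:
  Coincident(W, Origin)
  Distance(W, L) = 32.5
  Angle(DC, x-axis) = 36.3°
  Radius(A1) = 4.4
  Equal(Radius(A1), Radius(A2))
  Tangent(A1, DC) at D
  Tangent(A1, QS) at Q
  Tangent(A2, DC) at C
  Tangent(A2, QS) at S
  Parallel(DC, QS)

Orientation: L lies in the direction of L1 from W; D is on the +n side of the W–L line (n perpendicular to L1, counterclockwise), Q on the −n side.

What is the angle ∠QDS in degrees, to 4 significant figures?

74.85°

The slot axis is L1's direction at 36.3°, so u = (cos 36.3°, sin 36.3°) = (0.8059, 0.5920) and n = (−sin 36.3°, cos 36.3°) = (-0.5920, 0.8059). W is at the origin and L lies 32.5 along u from W, so L = 32.5·u = (26.19, 19.24). Tangency of A1 to both parallel lines with radius 4.4 puts D and Q at W ± 4.4·n: D = (-2.605, 3.546), Q = (2.605, -3.546). Equal radii place C and S the same way about L: C = L + 4.4·n = (23.59, 22.79), S = L − 4.4·n = (28.80, 15.69). Then cos ∠QDS = DQ·DS / (|DQ||DS|), giving 74.85°.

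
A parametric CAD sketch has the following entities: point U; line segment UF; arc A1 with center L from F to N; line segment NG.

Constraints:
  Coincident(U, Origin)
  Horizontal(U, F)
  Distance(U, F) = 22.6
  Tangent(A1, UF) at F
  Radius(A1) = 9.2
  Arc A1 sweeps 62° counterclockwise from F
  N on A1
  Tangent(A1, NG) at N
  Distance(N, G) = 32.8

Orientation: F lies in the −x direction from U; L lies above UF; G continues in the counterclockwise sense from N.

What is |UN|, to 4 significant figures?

15.28

U is at the origin; U and F share the same y with |UF| = 22.6 and F on the −x side, so F = (-22.60, 0.000). A1 meets UF tangentially, so LF is at right angles to UF, so L = F + (0, 9.2) = (-22.60, 9.200). On A1, F sits at bearing -90° from L; a 62° counterclockwise sweep puts N at bearing -28°, so N = L + 9.2·(cos -28°, sin -28°) = (-14.48, 4.881). Then |UN| = |N − U| = 15.28.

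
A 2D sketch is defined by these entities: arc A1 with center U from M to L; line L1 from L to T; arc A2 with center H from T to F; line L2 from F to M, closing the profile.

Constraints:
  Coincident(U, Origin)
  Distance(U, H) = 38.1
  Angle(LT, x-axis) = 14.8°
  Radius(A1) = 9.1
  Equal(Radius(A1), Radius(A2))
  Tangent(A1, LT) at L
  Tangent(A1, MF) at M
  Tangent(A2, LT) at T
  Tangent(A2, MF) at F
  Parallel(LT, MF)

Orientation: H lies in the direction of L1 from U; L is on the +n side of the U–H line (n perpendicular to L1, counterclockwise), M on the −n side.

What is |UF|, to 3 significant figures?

39.2

Tangency of A1 to both parallel lines with radius 9.1 puts L and M at U ± 9.1·n: L = (-2.32, 8.80), M = (2.32, -8.80). Equal radii place T and F the same way about H: T = H + 9.1·n = (34.5, 18.5), F = H − 9.1·n = (39.2, 0.934). Then |UF| = |F − U| = 39.2.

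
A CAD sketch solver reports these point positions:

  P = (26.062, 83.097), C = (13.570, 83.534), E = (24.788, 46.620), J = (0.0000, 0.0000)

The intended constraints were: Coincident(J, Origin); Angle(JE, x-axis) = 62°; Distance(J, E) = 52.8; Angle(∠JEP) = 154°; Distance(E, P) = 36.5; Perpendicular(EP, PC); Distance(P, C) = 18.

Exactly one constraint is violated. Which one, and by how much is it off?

Distance(P, C) = 18 — off by 5.50.

J = (0.00, 0.00) ✓; JE at 62.00° ✓; |JE| = 52.80 ✓; ∠JEP = 154.0° ✓; |EP| = 36.50 ✓; ∠(EP, PC) = 90.00° ✓; |PC| = 12.50 ✗.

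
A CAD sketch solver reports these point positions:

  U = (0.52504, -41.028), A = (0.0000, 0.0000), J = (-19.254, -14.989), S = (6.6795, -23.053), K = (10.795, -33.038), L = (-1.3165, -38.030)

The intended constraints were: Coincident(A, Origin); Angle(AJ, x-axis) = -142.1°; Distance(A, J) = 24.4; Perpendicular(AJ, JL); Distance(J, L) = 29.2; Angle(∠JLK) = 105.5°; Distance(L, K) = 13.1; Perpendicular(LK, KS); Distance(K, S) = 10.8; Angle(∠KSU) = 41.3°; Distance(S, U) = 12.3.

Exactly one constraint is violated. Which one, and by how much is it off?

Distance(S, U) = 12.3 — off by 6.70.

A = (0.00, 0.00) ✓; AJ at -142.1° ✓; |AJ| = 24.40 ✓; ∠(AJ, JL) = 90.00° ✓; |JL| = 29.20 ✓; ∠JLK = 105.5° ✓; |LK| = 13.10 ✓; ∠(LK, KS) = 90.00° ✓; |KS| = 10.80 ✓; ∠KSU = 41.30° ✓; |SU| = 19.00 ✗.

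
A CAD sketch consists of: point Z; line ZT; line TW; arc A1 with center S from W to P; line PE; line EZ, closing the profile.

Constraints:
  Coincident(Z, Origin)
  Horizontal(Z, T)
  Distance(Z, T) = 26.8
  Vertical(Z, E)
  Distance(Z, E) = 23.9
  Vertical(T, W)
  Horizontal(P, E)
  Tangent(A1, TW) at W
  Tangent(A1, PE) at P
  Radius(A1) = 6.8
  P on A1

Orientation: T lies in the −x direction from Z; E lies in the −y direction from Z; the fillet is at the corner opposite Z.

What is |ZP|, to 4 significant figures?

31.16

The virtual corner opposite Z is at (-26.80, -23.90). A1 meets TW tangentially, so SW is at right angles to TW and A1 meets PE tangentially, so SP is at right angles to PE, with radius 6.8, so the center S sits 6.8 in from both sides at S = (-20.00, -17.10). That places the tangent points at W = (-26.80, -17.10) on TW and P = (-20.00, -23.90) on PE. Then |ZP| = |P − Z| = 31.16.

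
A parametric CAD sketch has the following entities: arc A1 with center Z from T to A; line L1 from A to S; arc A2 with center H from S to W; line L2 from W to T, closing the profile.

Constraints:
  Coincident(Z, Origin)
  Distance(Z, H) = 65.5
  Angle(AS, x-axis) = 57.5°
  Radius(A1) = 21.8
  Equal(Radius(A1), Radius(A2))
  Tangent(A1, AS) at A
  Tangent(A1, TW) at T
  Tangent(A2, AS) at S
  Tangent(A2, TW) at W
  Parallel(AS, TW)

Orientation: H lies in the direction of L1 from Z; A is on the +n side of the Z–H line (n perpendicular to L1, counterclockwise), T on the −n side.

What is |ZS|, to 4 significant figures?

69.03

The slot axis is L1's direction at 57.5°, so u = (cos 57.5°, sin 57.5°) = (0.5373, 0.8434) and n = (−sin 57.5°, cos 57.5°) = (-0.8434, 0.5373). Z is at the origin and H lies 65.5 along u from Z, so H = 65.5·u = (35.19, 55.24). Tangency of A1 to both parallel lines with radius 21.8 puts A and T at Z ± 21.8·n: A = (-18.39, 11.71), T = (18.39, -11.71). Equal radii place S and W the same way about H: S = H + 21.8·n = (16.81, 66.96), W = H − 21.8·n = (53.58, 43.53). Then |ZS| = |S − Z| = 69.03.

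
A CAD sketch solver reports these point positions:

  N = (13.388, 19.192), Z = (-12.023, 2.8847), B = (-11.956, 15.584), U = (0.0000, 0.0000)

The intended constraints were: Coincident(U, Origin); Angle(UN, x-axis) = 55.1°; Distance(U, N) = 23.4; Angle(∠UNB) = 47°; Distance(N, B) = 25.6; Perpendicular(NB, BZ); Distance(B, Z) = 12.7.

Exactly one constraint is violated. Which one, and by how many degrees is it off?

Perpendicular(NB, BZ) — off by 8.40°.

U = (0.00, 0.00) ✓; UN at 55.10° ✓; |UN| = 23.40 ✓; ∠UNB = 47.00° ✓; |NB| = 25.60 ✓; ∠(NB, BZ) = 81.60° ✗; |BZ| = 12.70 ✓.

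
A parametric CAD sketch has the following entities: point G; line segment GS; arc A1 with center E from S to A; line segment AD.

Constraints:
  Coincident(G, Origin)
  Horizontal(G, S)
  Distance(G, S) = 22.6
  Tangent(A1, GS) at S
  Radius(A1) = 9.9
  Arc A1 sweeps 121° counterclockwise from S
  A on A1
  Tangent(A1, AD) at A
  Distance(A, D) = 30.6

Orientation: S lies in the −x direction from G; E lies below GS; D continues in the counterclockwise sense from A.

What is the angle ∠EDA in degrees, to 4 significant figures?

17.93°

On A1, S sits at bearing 90° from E; a 121° counterclockwise sweep puts A at bearing 211°, so A = E + 9.9·(cos 211°, sin 211°) = (-31.09, -15.00). Tangency of A1 to AD means the radius EA is perpendicular to AD, so AD runs along (−sin 211°, cos 211°); with |AD| = 30.6, D = (-15.33, -41.23). Then cos ∠EDA = DE·DA / (|DE||DA|), giving 17.93°.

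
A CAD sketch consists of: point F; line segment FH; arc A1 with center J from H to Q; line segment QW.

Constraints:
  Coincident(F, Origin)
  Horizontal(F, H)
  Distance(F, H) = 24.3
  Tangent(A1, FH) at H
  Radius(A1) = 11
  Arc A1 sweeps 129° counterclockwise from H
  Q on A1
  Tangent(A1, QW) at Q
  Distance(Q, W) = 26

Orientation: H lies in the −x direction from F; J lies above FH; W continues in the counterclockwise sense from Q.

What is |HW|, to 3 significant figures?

38.9

On A1, H sits at bearing -90° from J; a 129° counterclockwise sweep puts Q at bearing 39°, so Q = J + 11.0·(cos 39°, sin 39°) = (-15.8, 17.9). The tangent condition forces JQ to be normal to QW, so QW runs along (−sin 39°, cos 39°); with |QW| = 26.0, W = (-32.1, 38.1). Then |HW| = |W − H| = 38.9.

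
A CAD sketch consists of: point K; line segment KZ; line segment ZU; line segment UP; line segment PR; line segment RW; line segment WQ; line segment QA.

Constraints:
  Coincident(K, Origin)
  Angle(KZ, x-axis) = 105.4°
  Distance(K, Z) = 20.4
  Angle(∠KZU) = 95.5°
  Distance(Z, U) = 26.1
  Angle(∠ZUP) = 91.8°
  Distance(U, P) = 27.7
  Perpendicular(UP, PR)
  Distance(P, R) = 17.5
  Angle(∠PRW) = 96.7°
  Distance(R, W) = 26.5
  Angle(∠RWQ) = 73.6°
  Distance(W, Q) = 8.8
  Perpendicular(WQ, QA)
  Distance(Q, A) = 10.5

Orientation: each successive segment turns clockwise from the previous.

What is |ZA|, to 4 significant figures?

18.73

K is at the origin; KZ runs at 105.4° with length 20.4, so Z = (-5.417, 19.67). ∠KZU = 95.5° gives ZU at 20.90° from the x-axis; with |ZU| = 26.1, U = (18.97, 28.98). ∠ZUP = 91.8° gives UP at -67.30° from the x-axis; with |UP| = 27.7, P = (29.65, 3.424). The perpendicularity gives PR at right angles to UP, so PR runs at -157.3°; with |PR| = 17.5, R = (13.51, -3.329). ∠PRW = 96.7° gives RW at 119.4° from the x-axis; with |RW| = 26.5, W = (0.5016, 19.76). ∠RWQ = 73.6° gives WQ at 13.00° from the x-axis; with |WQ| = 8.8, Q = (9.076, 21.74). WQ ⟂ QA, so QA runs at -77.00°; with |QA| = 10.5, A = (11.44, 11.51). Then |ZA| = |A − Z| = 18.73.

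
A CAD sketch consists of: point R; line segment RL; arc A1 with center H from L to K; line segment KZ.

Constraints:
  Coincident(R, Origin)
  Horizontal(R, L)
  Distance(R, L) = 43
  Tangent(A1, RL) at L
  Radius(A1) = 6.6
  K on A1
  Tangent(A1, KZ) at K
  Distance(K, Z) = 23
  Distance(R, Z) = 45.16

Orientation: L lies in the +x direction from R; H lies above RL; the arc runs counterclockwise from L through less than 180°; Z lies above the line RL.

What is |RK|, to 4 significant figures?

49.44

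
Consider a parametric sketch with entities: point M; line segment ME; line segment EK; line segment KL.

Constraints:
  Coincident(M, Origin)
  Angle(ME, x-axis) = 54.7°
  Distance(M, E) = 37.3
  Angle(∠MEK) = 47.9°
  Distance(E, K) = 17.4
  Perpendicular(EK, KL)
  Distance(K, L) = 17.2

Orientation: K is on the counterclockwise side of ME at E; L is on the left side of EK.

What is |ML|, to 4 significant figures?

12.95

M is at the origin; ME runs at 54.7° with length 37.3, so E = 37.3·(cos 54.7°, sin 54.7°) = (21.55, 30.44). ∠MEK = 47.9°, so EK runs at 54.7° + (180° − 47.9°) = 186.8° from the x-axis; with |EK| = 17.4, K = E + 17.4·(cos 186.8°, sin 186.8°) = (4.276, 28.38). EK is perpendicular to KL; with |KL| = 17.2 on the left of EK, L = K + 17.2·(0.1184, -0.9930) = (6.313, 11.30). Then |ML| = |L − M| = 12.95.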